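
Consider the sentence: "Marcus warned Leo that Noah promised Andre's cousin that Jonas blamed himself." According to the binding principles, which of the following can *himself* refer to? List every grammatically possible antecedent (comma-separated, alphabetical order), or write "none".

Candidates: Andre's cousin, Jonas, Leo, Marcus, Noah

Jonas

*himself* is a reflexive; Principle A requires it to be bound within its binding domain — the clause headed by 'blamed'.
— Andre's cousin: object of the clause headed by 'promised'; c-commands the reflexive but lies outside its binding domain — cannot bind it (Principle A).
— Jonas: subject of the clause headed by 'blamed'; c-commands the reflexive within its binding domain — allowed (Principle A).
— Leo: object of the matrix clause; c-commands the reflexive but lies outside its binding domain — cannot bind it (Principle A).
— Marcus: subject of the matrix clause; c-commands the reflexive but lies outside its binding domain — cannot bind it (Principle A).
— Noah: subject of the clause headed by 'promised'; c-commands the reflexive but lies outside its binding domain — cannot bind it (Principle A).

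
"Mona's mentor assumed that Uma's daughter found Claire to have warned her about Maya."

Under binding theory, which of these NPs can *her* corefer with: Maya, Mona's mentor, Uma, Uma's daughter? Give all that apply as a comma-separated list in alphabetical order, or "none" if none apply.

*her* is a pronoun; Principle B requires it to be free in its binding domain — the clause headed by 'warned'.
— Maya: second object of the clause headed by 'warned'; is c-commanded by the pronoun; coreference would bind this R-expression — blocked (Principle C).
— Mona's mentor: subject of the matrix clause; c-commands the pronoun but lies outside its binding domain — allowed.
— Uma: possessor inside the subject DP of the clause headed by 'found'; does not c-command the pronoun — Principle B does not apply; allowed.
— Uma's daughter: subject of the clause headed by 'found'; c-commands the pronoun but lies outside its binding domain — allowed.

Mona's mentor, Uma, Uma's daughter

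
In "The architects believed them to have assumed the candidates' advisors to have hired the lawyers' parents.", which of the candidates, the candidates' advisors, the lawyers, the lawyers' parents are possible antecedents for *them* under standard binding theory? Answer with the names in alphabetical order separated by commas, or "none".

*them* is a pronoun; Principle B requires it to be free in its binding domain — the matrix clause.
— the candidates: possessor inside the subject DP of the clause headed by 'hired'; is c-commanded by the pronoun; coreference would bind this R-expression — blocked (Principle C).
— the candidates' advisors: subject of the clause headed by 'hired'; is c-commanded by the pronoun; coreference would bind this R-expression — blocked (Principle C).
— the lawyers: possessor inside the object DP of the clause headed by 'hired'; is c-commanded by the pronoun; coreference would bind this R-expression — blocked (Principle C).
— the lawyers' parents: object of the clause headed by 'hired'; is c-commanded by the pronoun; coreference would bind this R-expression — blocked (Principle C).

none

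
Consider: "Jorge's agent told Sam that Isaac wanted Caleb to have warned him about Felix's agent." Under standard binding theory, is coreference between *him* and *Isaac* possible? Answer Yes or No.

*Isaac* is an R-expression; Principle C requires it to be free (not bound by any c-commanding expression).
— him: object of the clause headed by 'warned'; the pronoun does not c-command the R-expression — coreference allowed.

Yes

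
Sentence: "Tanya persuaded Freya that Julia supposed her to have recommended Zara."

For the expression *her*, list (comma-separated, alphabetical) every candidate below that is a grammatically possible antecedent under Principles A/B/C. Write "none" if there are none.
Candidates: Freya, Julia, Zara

Freya

*her* is a pronoun; Principle B requires it to be free in its binding domain — the clause headed by 'supposed'.
— Freya: object of the matrix clause; c-commands the pronoun but lies outside its binding domain — allowed.
— Julia: subject of the clause headed by 'supposed'; c-commands the pronoun within its binding domain — blocked (Principle B).
— Zara: object of the clause headed by 'recommended'; is c-commanded by the pronoun; coreference would bind this R-expression — blocked (Principle C).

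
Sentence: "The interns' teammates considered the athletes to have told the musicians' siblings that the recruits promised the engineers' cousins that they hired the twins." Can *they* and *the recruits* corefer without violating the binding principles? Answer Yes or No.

Yes

*the recruits* is an R-expression; Principle C requires it to be free (not bound by any c-commanding expression).
— they: subject of the clause headed by 'hired'; the pronoun does not c-command the R-expression — coreference allowed.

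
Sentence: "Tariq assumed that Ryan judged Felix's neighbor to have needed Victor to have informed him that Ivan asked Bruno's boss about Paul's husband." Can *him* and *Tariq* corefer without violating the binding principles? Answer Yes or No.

*Tariq* is an R-expression; Principle C requires it to be free (not bound by any c-commanding expression).
— him: object of the clause headed by 'informed'; the pronoun does not c-command the R-expression — coreference allowed.

Yes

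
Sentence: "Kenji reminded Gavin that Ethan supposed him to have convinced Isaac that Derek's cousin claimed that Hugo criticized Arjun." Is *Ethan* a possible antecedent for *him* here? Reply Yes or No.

No

*him* is a pronoun; Principle B requires it to be free in its binding domain — the clause headed by 'supposed'.
— Ethan: subject of the clause headed by 'supposed'; c-commands the pronoun within its binding domain — blocked (Principle B).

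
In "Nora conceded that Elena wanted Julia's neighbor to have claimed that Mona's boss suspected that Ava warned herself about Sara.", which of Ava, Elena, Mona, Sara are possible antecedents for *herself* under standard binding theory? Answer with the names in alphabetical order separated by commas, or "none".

*herself* is a reflexive; Principle A requires it to be bound within its binding domain — the clause headed by 'warned'.
— Ava: subject of the clause headed by 'warned'; c-commands the reflexive within its binding domain — allowed (Principle A).
— Elena: subject of the clause headed by 'wanted'; c-commands the reflexive but lies outside its binding domain — cannot bind it (Principle A).
— Mona: possessor inside the subject DP of the clause headed by 'suspected'; does not c-command the reflexive — cannot bind it (Principle A).
— Sara: second object of the clause headed by 'warned'; does not c-command the reflexive — cannot bind it (Principle A).

Ava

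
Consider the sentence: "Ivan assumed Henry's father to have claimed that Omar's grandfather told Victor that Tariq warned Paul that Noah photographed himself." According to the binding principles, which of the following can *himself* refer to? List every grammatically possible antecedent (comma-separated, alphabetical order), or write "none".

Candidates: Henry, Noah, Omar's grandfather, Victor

*himself* is a reflexive; Principle A requires it to be bound within its binding domain — the clause headed by 'photographed'.
— Henry: possessor inside the subject DP of the clause headed by 'claimed'; does not c-command the reflexive — cannot bind it (Principle A).
— Noah: subject of the clause headed by 'photographed'; c-commands the reflexive within its binding domain — allowed (Principle A).
— Omar's grandfather: subject of the clause headed by 'told'; c-commands the reflexive but lies outside its binding domain — cannot bind it (Principle A).
— Victor: object of the clause headed by 'told'; c-commands the reflexive but lies outside its binding domain — cannot bind it (Principle A).

Noah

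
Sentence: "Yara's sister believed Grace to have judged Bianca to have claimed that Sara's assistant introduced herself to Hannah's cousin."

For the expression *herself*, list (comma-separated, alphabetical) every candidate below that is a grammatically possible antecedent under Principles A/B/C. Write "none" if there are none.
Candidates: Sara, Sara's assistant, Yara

*herself* is a reflexive; Principle A requires it to be bound within its binding domain — the clause headed by 'introduced'.
— Sara: possessor inside the subject DP of the clause headed by 'introduced'; does not c-command the reflexive — cannot bind it (Principle A).
— Sara's assistant: subject of the clause headed by 'introduced'; c-commands the reflexive within its binding domain — allowed (Principle A).
— Yara: possessor inside the subject DP of the matrix clause; does not c-command the reflexive — cannot bind it (Principle A).

Sara's assistant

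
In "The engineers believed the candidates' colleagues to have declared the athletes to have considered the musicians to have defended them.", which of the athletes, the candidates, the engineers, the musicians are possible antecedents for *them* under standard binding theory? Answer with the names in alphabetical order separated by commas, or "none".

*them* is a pronoun; Principle B requires it to be free in its binding domain — the clause headed by 'defended'.
— the athletes: subject of the clause headed by 'considered'; c-commands the pronoun but lies outside its binding domain — allowed.
— the candidates: possessor inside the subject DP of the clause headed by 'declared'; does not c-command the pronoun — Principle B does not apply; allowed.
— the engineers: subject of the matrix clause; c-commands the pronoun but lies outside its binding domain — allowed.
— the musicians: subject of the clause headed by 'defended'; c-commands the pronoun within its binding domain — blocked (Principle B).

the athletes, the candidates, the engineers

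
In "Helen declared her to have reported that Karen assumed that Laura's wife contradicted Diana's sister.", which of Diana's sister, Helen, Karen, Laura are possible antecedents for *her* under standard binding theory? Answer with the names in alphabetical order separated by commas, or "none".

none

*her* is a pronoun; Principle B requires it to be free in its binding domain — the matrix clause.
— Diana's sister: object of the clause headed by 'contradicted'; is c-commanded by the pronoun; coreference would bind this R-expression — blocked (Principle C).
— Helen: subject of the matrix clause; c-commands the pronoun within its binding domain — blocked (Principle B).
— Karen: subject of the clause headed by 'assumed'; is c-commanded by the pronoun; coreference would bind this R-expression — blocked (Principle C).
— Laura: possessor inside the subject DP of the clause headed by 'contradicted'; is c-commanded by the pronoun; coreference would bind this R-expression — blocked (Principle C).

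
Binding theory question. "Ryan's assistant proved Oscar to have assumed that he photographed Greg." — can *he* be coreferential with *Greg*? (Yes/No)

*he* is a pronoun; Principle B requires it to be free in its binding domain — the clause headed by 'photographed'.
— Greg: object of the clause headed by 'photographed'; is c-commanded by the pronoun; coreference would bind this R-expression — blocked (Principle C).

No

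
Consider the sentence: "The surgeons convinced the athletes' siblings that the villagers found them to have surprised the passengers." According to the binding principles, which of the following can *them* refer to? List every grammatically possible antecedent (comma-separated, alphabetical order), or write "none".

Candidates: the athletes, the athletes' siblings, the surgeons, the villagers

the athletes, the athletes' siblings, the surgeons

*them* is a pronoun; Principle B requires it to be free in its binding domain — the clause headed by 'found'.
— the athletes: possessor inside the object DP of the matrix clause; does not c-command the pronoun — Principle B does not apply; allowed.
— the athletes' siblings: object of the matrix clause; c-commands the pronoun but lies outside its binding domain — allowed.
— the surgeons: subject of the matrix clause; c-commands the pronoun but lies outside its binding domain — allowed.
— the villagers: subject of the clause headed by 'found'; c-commands the pronoun within its binding domain — blocked (Principle B).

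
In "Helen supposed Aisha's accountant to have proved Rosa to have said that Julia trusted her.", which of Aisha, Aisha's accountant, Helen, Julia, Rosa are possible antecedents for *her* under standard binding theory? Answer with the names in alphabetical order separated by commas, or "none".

*her* is a pronoun; Principle B requires it to be free in its binding domain — the clause headed by 'trusted'.
— Aisha: possessor inside the subject DP of the clause headed by 'proved'; does not c-command the pronoun — Principle B does not apply; allowed.
— Aisha's accountant: subject of the clause headed by 'proved'; c-commands the pronoun but lies outside its binding domain — allowed.
— Helen: subject of the matrix clause; c-commands the pronoun but lies outside its binding domain — allowed.
— Julia: subject of the clause headed by 'trusted'; c-commands the pronoun within its binding domain — blocked (Principle B).
— Rosa: subject of the clause headed by 'said'; c-commands the pronoun but lies outside its binding domain — allowed.

Aisha, Aisha's accountant, Helen, Rosa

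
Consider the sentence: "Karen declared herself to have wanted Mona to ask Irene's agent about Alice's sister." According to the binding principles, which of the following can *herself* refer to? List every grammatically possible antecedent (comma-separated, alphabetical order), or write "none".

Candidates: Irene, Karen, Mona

Karen

*herself* is a reflexive; Principle A requires it to be bound within its binding domain — the matrix clause.
— Irene: possessor inside the object DP of the clause headed by 'ask'; does not c-command the reflexive — cannot bind it (Principle A).
— Karen: subject of the matrix clause; c-commands the reflexive within its binding domain — allowed (Principle A).
— Mona: subject of the clause headed by 'ask'; does not c-command the reflexive — cannot bind it (Principle A).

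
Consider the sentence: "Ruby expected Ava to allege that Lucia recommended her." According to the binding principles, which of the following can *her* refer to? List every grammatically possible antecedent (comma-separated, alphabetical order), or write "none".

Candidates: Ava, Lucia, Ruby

*her* is a pronoun; Principle B requires it to be free in its binding domain — the clause headed by 'recommended'.
— Ava: subject of the clause headed by 'allege'; c-commands the pronoun but lies outside its binding domain — allowed.
— Lucia: subject of the clause headed by 'recommended'; c-commands the pronoun within its binding domain — blocked (Principle B).
— Ruby: subject of the matrix clause; c-commands the pronoun but lies outside its binding domain — allowed.

Ava, Ruby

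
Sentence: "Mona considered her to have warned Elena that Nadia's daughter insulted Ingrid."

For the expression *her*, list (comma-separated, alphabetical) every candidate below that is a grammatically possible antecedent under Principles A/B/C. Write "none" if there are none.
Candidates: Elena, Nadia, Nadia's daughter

none

*her* is a pronoun; Principle B requires it to be free in its binding domain — the matrix clause.
— Elena: object of the clause headed by 'warned'; is c-commanded by the pronoun; coreference would bind this R-expression — blocked (Principle C).
— Nadia: possessor inside the subject DP of the clause headed by 'insulted'; is c-commanded by the pronoun; coreference would bind this R-expression — blocked (Principle C).
— Nadia's daughter: subject of the clause headed by 'insulted'; is c-commanded by the pronoun; coreference would bind this R-expression — blocked (Principle C).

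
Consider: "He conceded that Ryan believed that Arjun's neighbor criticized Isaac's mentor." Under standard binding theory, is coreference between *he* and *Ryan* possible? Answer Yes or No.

*Ryan* is an R-expression; Principle C requires it to be free (not bound by any c-commanding expression).
— he: subject of the matrix clause; the pronoun c-commands the R-expression — coreference blocked (Principle C).

No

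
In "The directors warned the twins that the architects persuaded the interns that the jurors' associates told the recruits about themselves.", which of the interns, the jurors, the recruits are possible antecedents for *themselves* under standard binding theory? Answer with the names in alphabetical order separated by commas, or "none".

*themselves* is a reflexive; Principle A requires it to be bound within its binding domain — the clause headed by 'told'.
— the interns: object of the clause headed by 'persuaded'; c-commands the reflexive but lies outside its binding domain — cannot bind it (Principle A).
— the jurors: possessor inside the subject DP of the clause headed by 'told'; does not c-command the reflexive — cannot bind it (Principle A).
— the recruits: object of the clause headed by 'told'; c-commands the reflexive within its binding domain — allowed (Principle A).

the recruits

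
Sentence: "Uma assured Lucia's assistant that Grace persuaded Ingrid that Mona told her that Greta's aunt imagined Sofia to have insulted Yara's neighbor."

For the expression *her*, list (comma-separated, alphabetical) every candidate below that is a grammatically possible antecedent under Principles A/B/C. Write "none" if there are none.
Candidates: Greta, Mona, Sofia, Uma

*her* is a pronoun; Principle B requires it to be free in its binding domain — the clause headed by 'told'.
— Greta: possessor inside the subject DP of the clause headed by 'imagined'; is c-commanded by the pronoun; coreference would bind this R-expression — blocked (Principle C).
— Mona: subject of the clause headed by 'told'; c-commands the pronoun within its binding domain — blocked (Principle B).
— Sofia: subject of the clause headed by 'insulted'; is c-commanded by the pronoun; coreference would bind this R-expression — blocked (Principle C).
— Uma: subject of the matrix clause; c-commands the pronoun but lies outside its binding domain — allowed.

Uma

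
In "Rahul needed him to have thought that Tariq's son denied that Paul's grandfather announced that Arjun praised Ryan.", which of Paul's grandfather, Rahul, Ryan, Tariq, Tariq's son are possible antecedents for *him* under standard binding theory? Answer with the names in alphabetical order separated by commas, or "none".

none

*him* is a pronoun; Principle B requires it to be free in its binding domain — the matrix clause.
— Paul's grandfather: subject of the clause headed by 'announced'; is c-commanded by the pronoun; coreference would bind this R-expression — blocked (Principle C).
— Rahul: subject of the matrix clause; c-commands the pronoun within its binding domain — blocked (Principle B).
— Ryan: object of the clause headed by 'praised'; is c-commanded by the pronoun; coreference would bind this R-expression — blocked (Principle C).
— Tariq: possessor inside the subject DP of the clause headed by 'denied'; is c-commanded by the pronoun; coreference would bind this R-expression — blocked (Principle C).
— Tariq's son: subject of the clause headed by 'denied'; is c-commanded by the pronoun; coreference would bind this R-expression — blocked (Principle C).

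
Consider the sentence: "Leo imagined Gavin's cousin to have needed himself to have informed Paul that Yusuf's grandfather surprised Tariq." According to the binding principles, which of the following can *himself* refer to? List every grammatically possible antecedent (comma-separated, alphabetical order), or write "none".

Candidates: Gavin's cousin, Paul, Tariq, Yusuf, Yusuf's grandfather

*himself* is a reflexive; Principle A requires it to be bound within its binding domain — the clause headed by 'needed'.
— Gavin's cousin: subject of the clause headed by 'needed'; c-commands the reflexive within its binding domain — allowed (Principle A).
— Paul: object of the clause headed by 'informed'; does not c-command the reflexive — cannot bind it (Principle A).
— Tariq: object of the clause headed by 'surprised'; does not c-command the reflexive — cannot bind it (Principle A).
— Yusuf: possessor inside the subject DP of the clause headed by 'surprised'; does not c-command the reflexive — cannot bind it (Principle A).
— Yusuf's grandfather: subject of the clause headed by 'surprised'; does not c-command the reflexive — cannot bind it (Principle A).

Gavin's cousin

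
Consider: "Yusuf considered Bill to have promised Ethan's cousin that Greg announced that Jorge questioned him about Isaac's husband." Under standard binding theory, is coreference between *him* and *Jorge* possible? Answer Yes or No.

*Jorge* is an R-expression; Principle C requires it to be free (not bound by any c-commanding expression).
— him: object of the clause headed by 'questioned'; the R-expression locally c-commands the pronoun — coreference blocked (Principle B on the pronoun).

No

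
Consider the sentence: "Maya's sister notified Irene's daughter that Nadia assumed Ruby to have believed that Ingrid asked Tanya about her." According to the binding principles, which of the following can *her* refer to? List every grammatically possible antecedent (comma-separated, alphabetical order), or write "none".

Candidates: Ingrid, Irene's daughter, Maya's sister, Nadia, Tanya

*her* is a pronoun; Principle B requires it to be free in its binding domain — the clause headed by 'asked'.
— Ingrid: subject of the clause headed by 'asked'; c-commands the pronoun within its binding domain — blocked (Principle B).
— Irene's daughter: object of the matrix clause; c-commands the pronoun but lies outside its binding domain — allowed.
— Maya's sister: subject of the matrix clause; c-commands the pronoun but lies outside its binding domain — allowed.
— Nadia: subject of the clause headed by 'assumed'; c-commands the pronoun but lies outside its binding domain — allowed.
— Tanya: object of the clause headed by 'asked'; c-commands the pronoun within its binding domain — blocked (Principle B).

Irene's daughter, Maya's sister, Nadia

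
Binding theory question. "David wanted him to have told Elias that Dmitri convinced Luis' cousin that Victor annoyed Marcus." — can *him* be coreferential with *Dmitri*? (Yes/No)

No

*him* is a pronoun; Principle B requires it to be free in its binding domain — the matrix clause.
— Dmitri: subject of the clause headed by 'convinced'; is c-commanded by the pronoun; coreference would bind this R-expression — blocked (Principle C).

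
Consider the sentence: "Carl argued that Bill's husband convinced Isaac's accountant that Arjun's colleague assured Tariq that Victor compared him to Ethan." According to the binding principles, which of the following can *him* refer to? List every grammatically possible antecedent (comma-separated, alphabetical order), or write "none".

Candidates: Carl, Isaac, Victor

Carl, Isaac

*him* is a pronoun; Principle B requires it to be free in its binding domain — the clause headed by 'compared'.
— Carl: subject of the matrix clause; c-commands the pronoun but lies outside its binding domain — allowed.
— Isaac: possessor inside the object DP of the clause headed by 'convinced'; does not c-command the pronoun — Principle B does not apply; allowed.
— Victor: subject of the clause headed by 'compared'; c-commands the pronoun within its binding domain — blocked (Principle B).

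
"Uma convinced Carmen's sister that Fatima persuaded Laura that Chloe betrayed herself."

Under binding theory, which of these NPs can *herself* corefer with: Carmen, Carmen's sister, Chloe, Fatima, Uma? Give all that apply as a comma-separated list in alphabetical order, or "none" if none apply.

*herself* is a reflexive; Principle A requires it to be bound within its binding domain — the clause headed by 'betrayed'.
— Carmen: possessor inside the object DP of the matrix clause; does not c-command the reflexive — cannot bind it (Principle A).
— Carmen's sister: object of the matrix clause; c-commands the reflexive but lies outside its binding domain — cannot bind it (Principle A).
— Chloe: subject of the clause headed by 'betrayed'; c-commands the reflexive within its binding domain — allowed (Principle A).
— Fatima: subject of the clause headed by 'persuaded'; c-commands the reflexive but lies outside its binding domain — cannot bind it (Principle A).
— Uma: subject of the matrix clause; c-commands the reflexive but lies outside its binding domain — cannot bind it (Principle A).

Chloe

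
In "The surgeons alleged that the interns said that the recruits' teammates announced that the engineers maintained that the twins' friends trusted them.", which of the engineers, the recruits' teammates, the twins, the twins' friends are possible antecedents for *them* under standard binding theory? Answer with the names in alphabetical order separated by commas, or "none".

*them* is a pronoun; Principle B requires it to be free in its binding domain — the clause headed by 'trusted'.
— the engineers: subject of the clause headed by 'maintained'; c-commands the pronoun but lies outside its binding domain — allowed.
— the recruits' teammates: subject of the clause headed by 'announced'; c-commands the pronoun but lies outside its binding domain — allowed.
— the twins: possessor inside the subject DP of the clause headed by 'trusted'; does not c-command the pronoun — Principle B does not apply; allowed.
— the twins' friends: subject of the clause headed by 'trusted'; c-commands the pronoun within its binding domain — blocked (Principle B).

the engineers, the recruits' teammates, the twins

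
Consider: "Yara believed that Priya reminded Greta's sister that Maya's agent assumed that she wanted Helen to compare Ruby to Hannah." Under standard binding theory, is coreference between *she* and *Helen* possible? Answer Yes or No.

No

*Helen* is an R-expression; Principle C requires it to be free (not bound by any c-commanding expression).
— she: subject of the clause headed by 'wanted'; the pronoun c-commands the R-expression — coreference blocked (Principle C).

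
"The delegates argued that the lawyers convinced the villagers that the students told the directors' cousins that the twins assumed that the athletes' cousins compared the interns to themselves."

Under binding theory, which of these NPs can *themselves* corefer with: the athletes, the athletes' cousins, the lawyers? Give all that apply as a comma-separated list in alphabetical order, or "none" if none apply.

the athletes' cousins

*themselves* is a reflexive; Principle A requires it to be bound within its binding domain — the clause headed by 'compared'.
— the athletes: possessor inside the subject DP of the clause headed by 'compared'; does not c-command the reflexive — cannot bind it (Principle A).
— the athletes' cousins: subject of the clause headed by 'compared'; c-commands the reflexive within its binding domain — allowed (Principle A).
— the lawyers: subject of the clause headed by 'convinced'; c-commands the reflexive but lies outside its binding domain — cannot bind it (Principle A).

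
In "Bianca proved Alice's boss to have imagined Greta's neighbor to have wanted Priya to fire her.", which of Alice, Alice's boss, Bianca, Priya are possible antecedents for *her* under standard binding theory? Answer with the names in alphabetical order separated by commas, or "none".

*her* is a pronoun; Principle B requires it to be free in its binding domain — the clause headed by 'fire'.
— Alice: possessor inside the subject DP of the clause headed by 'imagined'; does not c-command the pronoun — Principle B does not apply; allowed.
— Alice's boss: subject of the clause headed by 'imagined'; c-commands the pronoun but lies outside its binding domain — allowed.
— Bianca: subject of the matrix clause; c-commands the pronoun but lies outside its binding domain — allowed.
— Priya: subject of the clause headed by 'fire'; c-commands the pronoun within its binding domain — blocked (Principle B).

Alice, Alice's boss, Bianca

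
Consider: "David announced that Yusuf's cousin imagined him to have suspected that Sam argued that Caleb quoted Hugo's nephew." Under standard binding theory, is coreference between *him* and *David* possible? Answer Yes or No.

*David* is an R-expression; Principle C requires it to be free (not bound by any c-commanding expression).
— him: subject of the clause headed by 'suspected'; the pronoun does not c-command the R-expression — coreference allowed.

Yes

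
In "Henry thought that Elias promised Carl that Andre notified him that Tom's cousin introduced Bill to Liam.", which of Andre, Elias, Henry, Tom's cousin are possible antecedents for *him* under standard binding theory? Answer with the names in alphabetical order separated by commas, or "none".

Elias, Henry

*him* is a pronoun; Principle B requires it to be free in its binding domain — the clause headed by 'notified'.
— Andre: subject of the clause headed by 'notified'; c-commands the pronoun within its binding domain — blocked (Principle B).
— Elias: subject of the clause headed by 'promised'; c-commands the pronoun but lies outside its binding domain — allowed.
— Henry: subject of the matrix clause; c-commands the pronoun but lies outside its binding domain — allowed.
— Tom's cousin: subject of the clause headed by 'introduced'; is c-commanded by the pronoun; coreference would bind this R-expression — blocked (Principle C).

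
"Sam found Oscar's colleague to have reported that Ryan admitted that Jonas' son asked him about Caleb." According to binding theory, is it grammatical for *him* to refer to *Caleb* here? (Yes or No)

No

*Caleb* is an R-expression; Principle C requires it to be free (not bound by any c-commanding expression).
— him: object of the clause headed by 'asked'; the pronoun c-commands the R-expression — coreference blocked (Principle C).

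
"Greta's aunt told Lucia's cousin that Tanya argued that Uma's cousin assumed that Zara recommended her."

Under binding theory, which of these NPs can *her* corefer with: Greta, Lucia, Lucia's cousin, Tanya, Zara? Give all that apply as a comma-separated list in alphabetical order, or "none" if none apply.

Greta, Lucia, Lucia's cousin, Tanya

*her* is a pronoun; Principle B requires it to be free in its binding domain — the clause headed by 'recommended'.
— Greta: possessor inside the subject DP of the matrix clause; does not c-command the pronoun — Principle B does not apply; allowed.
— Lucia: possessor inside the object DP of the matrix clause; does not c-command the pronoun — Principle B does not apply; allowed.
— Lucia's cousin: object of the matrix clause; c-commands the pronoun but lies outside its binding domain — allowed.
— Tanya: subject of the clause headed by 'argued'; c-commands the pronoun but lies outside its binding domain — allowed.
— Zara: subject of the clause headed by 'recommended'; c-commands the pronoun within its binding domain — blocked (Principle B).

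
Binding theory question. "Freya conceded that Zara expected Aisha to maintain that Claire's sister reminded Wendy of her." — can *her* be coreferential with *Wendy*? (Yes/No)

*her* is a pronoun; Principle B requires it to be free in its binding domain — the clause headed by 'reminded'.
— Wendy: object of the clause headed by 'reminded'; c-commands the pronoun within its binding domain — blocked (Principle B).

No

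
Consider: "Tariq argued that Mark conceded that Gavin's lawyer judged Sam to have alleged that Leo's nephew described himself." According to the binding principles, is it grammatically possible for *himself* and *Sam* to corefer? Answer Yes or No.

*himself* is a reflexive; Principle A requires it to be bound within its binding domain — the clause headed by 'described'.
— Sam: subject of the clause headed by 'alleged'; c-commands the reflexive but lies outside its binding domain — cannot bind it (Principle A).

No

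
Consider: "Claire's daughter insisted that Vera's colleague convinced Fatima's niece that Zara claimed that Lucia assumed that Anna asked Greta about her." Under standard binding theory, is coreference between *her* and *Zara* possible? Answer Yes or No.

Yes

*Zara* is an R-expression; Principle C requires it to be free (not bound by any c-commanding expression).
— her: second object of the clause headed by 'asked'; the pronoun does not c-command the R-expression — coreference allowed.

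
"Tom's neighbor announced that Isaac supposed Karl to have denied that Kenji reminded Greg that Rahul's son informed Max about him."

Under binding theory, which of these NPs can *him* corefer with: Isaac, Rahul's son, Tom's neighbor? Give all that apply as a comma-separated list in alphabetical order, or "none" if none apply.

Isaac, Tom's neighbor

*him* is a pronoun; Principle B requires it to be free in its binding domain — the clause headed by 'informed'.
— Isaac: subject of the clause headed by 'supposed'; c-commands the pronoun but lies outside its binding domain — allowed.
— Rahul's son: subject of the clause headed by 'informed'; c-commands the pronoun within its binding domain — blocked (Principle B).
— Tom's neighbor: subject of the matrix clause; c-commands the pronoun but lies outside its binding domain — allowed.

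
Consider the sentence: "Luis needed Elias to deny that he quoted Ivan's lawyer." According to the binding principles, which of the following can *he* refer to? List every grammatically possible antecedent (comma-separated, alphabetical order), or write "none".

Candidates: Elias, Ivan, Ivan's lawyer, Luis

*he* is a pronoun; Principle B requires it to be free in its binding domain — the clause headed by 'quoted'.
— Elias: subject of the clause headed by 'deny'; c-commands the pronoun but lies outside its binding domain — allowed.
— Ivan: possessor inside the object DP of the clause headed by 'quoted'; is c-commanded by the pronoun; coreference would bind this R-expression — blocked (Principle C).
— Ivan's lawyer: object of the clause headed by 'quoted'; is c-commanded by the pronoun; coreference would bind this R-expression — blocked (Principle C).
— Luis: subject of the matrix clause; c-commands the pronoun but lies outside its binding domain — allowed.

Elias, Luis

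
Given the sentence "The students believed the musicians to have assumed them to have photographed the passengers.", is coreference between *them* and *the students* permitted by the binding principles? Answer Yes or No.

Yes

*them* is a pronoun; Principle B requires it to be free in its binding domain — the clause headed by 'assumed'.
— the students: subject of the matrix clause; c-commands the pronoun but lies outside its binding domain — allowed.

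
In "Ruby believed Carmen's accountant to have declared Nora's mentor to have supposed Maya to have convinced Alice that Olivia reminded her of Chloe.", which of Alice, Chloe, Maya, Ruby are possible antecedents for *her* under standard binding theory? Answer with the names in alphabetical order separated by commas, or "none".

*her* is a pronoun; Principle B requires it to be free in its binding domain — the clause headed by 'reminded'.
— Alice: object of the clause headed by 'convinced'; c-commands the pronoun but lies outside its binding domain — allowed.
— Chloe: second object of the clause headed by 'reminded'; is c-commanded by the pronoun; coreference would bind this R-expression — blocked (Principle C).
— Maya: subject of the clause headed by 'convinced'; c-commands the pronoun but lies outside its binding domain — allowed.
— Ruby: subject of the matrix clause; c-commands the pronoun but lies outside its binding domain — allowed.

Alice, Maya, Ruby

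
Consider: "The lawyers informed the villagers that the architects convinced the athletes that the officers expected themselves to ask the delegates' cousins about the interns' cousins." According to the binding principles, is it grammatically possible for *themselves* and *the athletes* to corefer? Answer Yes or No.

*themselves* is a reflexive; Principle A requires it to be bound within its binding domain — the clause headed by 'expected'.
— the athletes: object of the clause headed by 'convinced'; c-commands the reflexive but lies outside its binding domain — cannot bind it (Principle A).

No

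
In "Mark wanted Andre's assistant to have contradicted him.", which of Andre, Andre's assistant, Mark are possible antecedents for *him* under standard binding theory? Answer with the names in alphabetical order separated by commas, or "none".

*him* is a pronoun; Principle B requires it to be free in its binding domain — the clause headed by 'contradicted'.
— Andre: possessor inside the subject DP of the clause headed by 'contradicted'; does not c-command the pronoun — Principle B does not apply; allowed.
— Andre's assistant: subject of the clause headed by 'contradicted'; c-commands the pronoun within its binding domain — blocked (Principle B).
— Mark: subject of the matrix clause; c-commands the pronoun but lies outside its binding domain — allowed.

Andre, Mark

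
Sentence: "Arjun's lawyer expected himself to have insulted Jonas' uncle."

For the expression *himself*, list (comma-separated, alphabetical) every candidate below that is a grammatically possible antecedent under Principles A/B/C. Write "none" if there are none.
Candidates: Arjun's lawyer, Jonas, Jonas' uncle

Arjun's lawyer

*himself* is a reflexive; Principle A requires it to be bound within its binding domain — the matrix clause.
— Arjun's lawyer: subject of the matrix clause; c-commands the reflexive within its binding domain — allowed (Principle A).
— Jonas: possessor inside the object DP of the clause headed by 'insulted'; does not c-command the reflexive — cannot bind it (Principle A).
— Jonas' uncle: object of the clause headed by 'insulted'; does not c-command the reflexive — cannot bind it (Principle A).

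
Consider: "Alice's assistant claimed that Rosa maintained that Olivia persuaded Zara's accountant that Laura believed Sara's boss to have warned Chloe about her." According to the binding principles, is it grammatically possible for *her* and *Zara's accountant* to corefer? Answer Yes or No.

*her* is a pronoun; Principle B requires it to be free in its binding domain — the clause headed by 'warned'.
— Zara's accountant: object of the clause headed by 'persuaded'; c-commands the pronoun but lies outside its binding domain — allowed.

Yes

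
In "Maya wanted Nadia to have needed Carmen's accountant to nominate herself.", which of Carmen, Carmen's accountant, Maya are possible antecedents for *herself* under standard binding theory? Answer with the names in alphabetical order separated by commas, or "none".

*herself* is a reflexive; Principle A requires it to be bound within its binding domain — the clause headed by 'nominate'.
— Carmen: possessor inside the subject DP of the clause headed by 'nominate'; does not c-command the reflexive — cannot bind it (Principle A).
— Carmen's accountant: subject of the clause headed by 'nominate'; c-commands the reflexive within its binding domain — allowed (Principle A).
— Maya: subject of the matrix clause; c-commands the reflexive but lies outside its binding domain — cannot bind it (Principle A).

Carmen's accountant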